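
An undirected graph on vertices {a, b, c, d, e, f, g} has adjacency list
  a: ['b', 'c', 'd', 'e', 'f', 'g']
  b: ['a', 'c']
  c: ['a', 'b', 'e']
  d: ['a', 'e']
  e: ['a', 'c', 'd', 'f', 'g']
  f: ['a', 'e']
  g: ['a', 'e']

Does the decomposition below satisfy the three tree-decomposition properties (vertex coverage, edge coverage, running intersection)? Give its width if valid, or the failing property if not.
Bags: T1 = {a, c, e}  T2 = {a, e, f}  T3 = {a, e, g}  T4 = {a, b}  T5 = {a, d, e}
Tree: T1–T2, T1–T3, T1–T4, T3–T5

No — edge (c,b) lies in no bag.

A tree decomposition must satisfy three properties: every vertex lies in some bag; for every edge, both endpoints lie together in some bag; and for every vertex, the bags containing it form a connected subtree. Here edge (c,b) lies in no bag, so the decomposition is invalid.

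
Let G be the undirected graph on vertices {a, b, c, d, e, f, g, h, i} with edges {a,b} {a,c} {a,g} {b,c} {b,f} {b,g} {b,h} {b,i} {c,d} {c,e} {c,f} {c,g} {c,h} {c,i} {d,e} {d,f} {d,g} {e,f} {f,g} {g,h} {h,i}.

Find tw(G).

A width-3 tree decomposition is:
Bags: B1 = {b, c, g, h}  B2 = {b, c, f, g}  B3 = {b, c, h, i}  B4 = {a, b, c, g}  B5 = {c, d, f, g}  B6 = {c, d, e, f}
Tree: B1–B2, B1–B3, B2–B4, B2–B5, B5–B6
Each bag holds 4 vertices, so the decomposition has width 3, which upper-bounds the treewidth. On the other hand G contains the 4-clique {c, d, f, g}. A clique must lie in a single bag of any decomposition, so no decomposition can have width below 3. Therefore the treewidth is 3.

3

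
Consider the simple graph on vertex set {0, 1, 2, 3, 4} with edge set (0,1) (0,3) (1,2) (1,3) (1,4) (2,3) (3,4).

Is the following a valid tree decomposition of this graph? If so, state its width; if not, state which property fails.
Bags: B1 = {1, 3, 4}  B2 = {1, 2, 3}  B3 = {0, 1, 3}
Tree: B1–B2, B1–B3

Checking the three conditions: (i) the bags cover all of {0, 1, 2, 3, 4}; (ii) for each edge, some bag contains both endpoints; (iii) the bags containing any fixed vertex form a subtree. All hold, so the decomposition is valid with width 3 − 1 = 2.

Yes; width 2.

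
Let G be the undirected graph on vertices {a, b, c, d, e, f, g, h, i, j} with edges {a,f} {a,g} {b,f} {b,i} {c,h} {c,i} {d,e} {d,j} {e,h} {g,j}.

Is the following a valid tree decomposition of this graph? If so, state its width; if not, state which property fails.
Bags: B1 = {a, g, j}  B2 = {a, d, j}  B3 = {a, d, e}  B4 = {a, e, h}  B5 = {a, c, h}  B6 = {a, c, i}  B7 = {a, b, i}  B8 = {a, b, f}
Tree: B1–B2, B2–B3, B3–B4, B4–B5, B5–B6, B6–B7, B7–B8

Yes; width 2.

Checking the three conditions: (i) the bags cover all of {a, b, c, d, e, f, g, h, i, j}; (ii) for each edge, some bag contains both endpoints; (iii) the bags containing any fixed vertex form a subtree. All hold, so the decomposition is valid with width 3 − 1 = 2.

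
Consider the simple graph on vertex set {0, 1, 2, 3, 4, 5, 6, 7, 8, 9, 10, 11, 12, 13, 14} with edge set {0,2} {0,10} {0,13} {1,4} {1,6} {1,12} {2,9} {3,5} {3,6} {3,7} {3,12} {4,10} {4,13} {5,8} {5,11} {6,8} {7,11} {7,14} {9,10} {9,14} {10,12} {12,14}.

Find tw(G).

3

A width-3 tree decomposition is:
Bags: B1 = {0, 2, 9, 13}  B2 = {0, 9, 10, 13}  B3 = {4, 9, 10, 13}  B4 = {4, 9, 10, 14}  B5 = {4, 10, 12, 14}  B6 = {1, 4, 12, 14}  B7 = {1, 7, 12, 14}  B8 = {1, 3, 7, 12}  B9 = {1, 3, 6, 7}  B10 = {3, 6, 7, 11}  B11 = {3, 5, 6, 11}  B12 = {5, 6, 8, 11}
Tree: B1–B2, B2–B3, B3–B4, B4–B5, B5–B6, B6–B7, B7–B8, B8–B9, B9–B10, B10–B11, B11–B12
Each bag holds 4 vertices, so the decomposition has width 3, which upper-bounds the treewidth. For the lower bound: the 4 vertex sets {0,2,13}, {9}, {10}, {1,4,12,14} are disjoint, each induces a connected subgraph, and every pair is joined by at least one edge of G. Contracting each set to a single vertex therefore yields K_{4} as a minor, and since treewidth is minor-monotone, tw(G) ≥ tw(K_{4}) = 3. The upper and lower bounds meet at 3, so that is the treewidth.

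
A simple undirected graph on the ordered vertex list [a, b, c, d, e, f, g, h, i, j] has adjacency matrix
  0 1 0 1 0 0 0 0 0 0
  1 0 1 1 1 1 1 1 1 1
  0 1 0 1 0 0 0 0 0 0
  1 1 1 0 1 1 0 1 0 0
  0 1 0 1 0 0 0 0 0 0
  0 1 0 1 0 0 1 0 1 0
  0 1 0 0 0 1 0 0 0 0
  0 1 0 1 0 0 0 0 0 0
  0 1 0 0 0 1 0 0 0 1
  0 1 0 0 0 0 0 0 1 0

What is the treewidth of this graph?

2

A width-2 tree decomposition is:
Bags: B1 = {b, d, e}  B2 = {b, d, f}  B3 = {b, f, i}  B4 = {b, d, h}  B5 = {b, i, j}  B6 = {a, b, d}  B7 = {b, f, g}  B8 = {b, c, d}
Tree: B1–B2, B2–B3, B2–B4, B3–B5, B1–B6, B2–B7, B1–B8
Every bag has size at most 3, so the width is 3 − 1 = 2 and tw(G) ≤ 2. Conversely, {b, d, f} is a clique of size 3, and the vertices of any clique must share a bag in every tree decomposition; so some bag has ≥ 3 vertices and tw(G) ≥ 2. Hence tw(G) = 2 exactly.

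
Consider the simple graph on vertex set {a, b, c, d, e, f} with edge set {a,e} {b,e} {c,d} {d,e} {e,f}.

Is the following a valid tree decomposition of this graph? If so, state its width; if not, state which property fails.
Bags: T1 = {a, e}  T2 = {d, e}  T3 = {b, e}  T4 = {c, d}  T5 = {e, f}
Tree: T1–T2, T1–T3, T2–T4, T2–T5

Yes; width 1.

Every vertex of G appears in some bag (union = {a, b, c, d, e, f}); every edge is covered by a bag; and for each vertex v the set of bags containing v is connected in the bag tree. The decomposition is therefore valid. The largest bag has 2 vertices, so the width is 1.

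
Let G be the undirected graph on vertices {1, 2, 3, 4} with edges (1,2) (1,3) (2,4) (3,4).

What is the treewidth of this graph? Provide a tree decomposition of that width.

Treewidth 2.
One such decomposition:
Bags: B1 = {1, 2, 3}  B2 = {2, 3, 4}
Tree: B1–B2

The largest bag has 3 vertices, giving width 2; this decomposition certifies tw(G) ≤ 2. For the lower bound, G contains the cycle 2–1–3–4–2, so G is not a forest; only forests have treewidth ≤ 1, hence tw(G) ≥ 2. Therefore the treewidth is 2.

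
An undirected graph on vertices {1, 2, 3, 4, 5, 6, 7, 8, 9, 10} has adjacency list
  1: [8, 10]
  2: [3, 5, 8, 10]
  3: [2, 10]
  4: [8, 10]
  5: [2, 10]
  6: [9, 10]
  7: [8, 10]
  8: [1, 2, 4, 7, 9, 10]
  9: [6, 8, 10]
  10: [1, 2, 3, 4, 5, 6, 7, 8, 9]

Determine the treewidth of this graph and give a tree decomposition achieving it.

The largest bag has 3 vertices, giving width 2; this decomposition certifies tw(G) ≤ 2. For the lower bound, the 3 vertices {1, 8, 10} are pairwise adjacent, and any tree decomposition puts a clique entirely inside one bag — forcing width ≥ 2. Therefore the treewidth is 2.

Treewidth 2.
One such decomposition:
Bags: B1 = {2, 3, 10}  B2 = {2, 8, 10}  B3 = {4, 8, 10}  B4 = {7, 8, 10}  B5 = {1, 8, 10}  B6 = {8, 9, 10}  B7 = {6, 9, 10}  B8 = {2, 5, 10}
Tree: B1–B2, B2–B3, B2–B4, B2–B5, B5–B6, B6–B7, B2–B8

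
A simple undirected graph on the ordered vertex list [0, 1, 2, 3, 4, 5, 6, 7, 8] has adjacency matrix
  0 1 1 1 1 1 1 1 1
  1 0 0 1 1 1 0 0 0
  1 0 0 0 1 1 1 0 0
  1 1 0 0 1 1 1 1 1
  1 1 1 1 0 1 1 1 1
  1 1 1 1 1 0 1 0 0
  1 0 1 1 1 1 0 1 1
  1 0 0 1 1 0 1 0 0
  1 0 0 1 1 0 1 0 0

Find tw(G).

4

A width-4 tree decomposition is:
Bags: B1 = {0, 3, 4, 5, 6}  B2 = {0, 2, 4, 5, 6}  B3 = {0, 3, 4, 6, 8}  B4 = {0, 3, 4, 6, 7}  B5 = {0, 1, 3, 4, 5}
Tree: B1–B2, B1–B3, B1–B4, B1–B5
The largest bag has 5 vertices, giving width 4; this decomposition certifies tw(G) ≤ 4. Conversely, {0, 2, 4, 5, 6} is a clique of size 5, and the vertices of any clique must share a bag in every tree decomposition; so some bag has ≥ 5 vertices and tw(G) ≥ 4. Combining the bounds, tw(G) = 4.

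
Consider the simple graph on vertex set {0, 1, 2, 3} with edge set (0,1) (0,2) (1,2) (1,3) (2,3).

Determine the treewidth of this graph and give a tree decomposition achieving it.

Each bag holds 3 vertices, so the decomposition has width 2, which upper-bounds the treewidth. Conversely, {0, 1, 2} is a clique of size 3, and the vertices of any clique must share a bag in every tree decomposition; so some bag has ≥ 3 vertices and tw(G) ≥ 2. The upper and lower bounds meet at 2, so that is the treewidth.

Treewidth 2.
One optimal decomposition is:
Bags: B1 = {0, 1, 2}  B2 = {1, 2, 3}
Tree: B1–B2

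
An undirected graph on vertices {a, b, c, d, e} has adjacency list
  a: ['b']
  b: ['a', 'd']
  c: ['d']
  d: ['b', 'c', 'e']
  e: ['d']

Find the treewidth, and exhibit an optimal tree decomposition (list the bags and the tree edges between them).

Treewidth 1.
One such decomposition:
Bags: B1 = {a, b}  B2 = {b, d}  B3 = {d, e}  B4 = {c, d}
Tree: B1–B2, B2–B3, B2–B4

Each bag holds 2 vertices, so the decomposition has width 1, which upper-bounds the treewidth. Any graph with an edge has treewidth ≥ 1, and G has the edge a–b. The upper and lower bounds meet at 1, so that is the treewidth.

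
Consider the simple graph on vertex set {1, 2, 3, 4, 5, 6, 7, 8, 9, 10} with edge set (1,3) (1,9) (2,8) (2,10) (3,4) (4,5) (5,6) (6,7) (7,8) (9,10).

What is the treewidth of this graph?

2

A width-2 tree decomposition is:
Bags: B1 = {6, 7, 8}  B2 = {2, 6, 8}  B3 = {2, 6, 10}  B4 = {6, 9, 10}  B5 = {1, 6, 9}  B6 = {1, 3, 6}  B7 = {3, 4, 6}  B8 = {4, 5, 6}
Tree: B1–B2, B2–B3, B3–B4, B4–B5, B5–B6, B6–B7, B7–B8
Each bag holds 3 vertices, so the decomposition has width 2, which upper-bounds the treewidth. For the lower bound, G contains the cycle 6–7–8–2–10–9–1–3–4–5–6, so G is not a forest; only forests have treewidth ≤ 1, hence tw(G) ≥ 2. Therefore the treewidth is 2.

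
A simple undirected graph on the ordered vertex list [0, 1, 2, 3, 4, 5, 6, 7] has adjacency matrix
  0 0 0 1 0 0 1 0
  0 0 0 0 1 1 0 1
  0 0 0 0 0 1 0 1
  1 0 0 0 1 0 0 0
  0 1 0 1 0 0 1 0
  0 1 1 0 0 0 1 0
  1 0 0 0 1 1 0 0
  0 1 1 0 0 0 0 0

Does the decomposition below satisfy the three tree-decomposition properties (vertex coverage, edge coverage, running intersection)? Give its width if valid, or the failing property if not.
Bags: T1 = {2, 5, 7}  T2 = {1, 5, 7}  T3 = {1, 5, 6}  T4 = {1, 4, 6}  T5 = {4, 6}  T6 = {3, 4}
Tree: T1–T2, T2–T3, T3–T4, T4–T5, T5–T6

No — vertex 0 appears in no bag.

A tree decomposition must satisfy three properties: every vertex lies in some bag; for every edge, both endpoints lie together in some bag; and for every vertex, the bags containing it form a connected subtree. Here vertex 0 appears in no bag, so the decomposition is invalid.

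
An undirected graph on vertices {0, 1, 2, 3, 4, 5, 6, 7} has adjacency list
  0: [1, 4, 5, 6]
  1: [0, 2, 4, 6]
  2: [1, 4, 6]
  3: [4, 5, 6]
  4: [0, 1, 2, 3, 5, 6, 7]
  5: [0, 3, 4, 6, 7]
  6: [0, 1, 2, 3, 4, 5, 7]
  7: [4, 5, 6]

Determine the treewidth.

A width-3 tree decomposition is:
Bags: B1 = {0, 4, 5, 6}  B2 = {0, 1, 4, 6}  B3 = {4, 5, 6, 7}  B4 = {1, 2, 4, 6}  B5 = {3, 4, 5, 6}
Tree: B1–B2, B1–B3, B2–B4, B3–B5
The largest bag has 4 vertices, giving width 3; this decomposition certifies tw(G) ≤ 3. Conversely, {0, 1, 4, 6} is a clique of size 4, and the vertices of any clique must share a bag in every tree decomposition; so some bag has ≥ 4 vertices and tw(G) ≥ 3. Combining the bounds, tw(G) = 3.

3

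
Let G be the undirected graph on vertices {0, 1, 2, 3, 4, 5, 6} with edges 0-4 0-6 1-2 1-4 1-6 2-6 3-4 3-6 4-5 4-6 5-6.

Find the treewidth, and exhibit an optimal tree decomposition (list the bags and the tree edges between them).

The largest bag has 3 vertices, giving width 2; this decomposition certifies tw(G) ≤ 2. On the other hand G contains the 3-clique {1, 2, 6}. A clique must lie in a single bag of any decomposition, so no decomposition can have width below 2. Hence tw(G) = 2 exactly.

Treewidth 2.
One optimal decomposition is:
Bags: B1 = {0, 4, 6}  B2 = {3, 4, 6}  B3 = {1, 4, 6}  B4 = {1, 2, 6}  B5 = {4, 5, 6}
Tree: B1–B2, B2–B3, B3–B4, B1–B5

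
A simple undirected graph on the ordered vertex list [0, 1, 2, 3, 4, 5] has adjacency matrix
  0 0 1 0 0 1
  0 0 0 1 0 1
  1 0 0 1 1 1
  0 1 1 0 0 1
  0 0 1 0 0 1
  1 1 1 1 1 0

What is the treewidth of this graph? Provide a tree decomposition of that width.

Treewidth 2.
One such decomposition:
Bags: B1 = {1, 3, 5}  B2 = {2, 3, 5}  B3 = {2, 4, 5}  B4 = {0, 2, 5}
Tree: B1–B2, B2–B3, B3–B4

Every bag has size at most 3, so the width is 3 − 1 = 2 and tw(G) ≤ 2. Conversely, {1, 3, 5} is a clique of size 3, and the vertices of any clique must share a bag in every tree decomposition; so some bag has ≥ 3 vertices and tw(G) ≥ 2. Combining the bounds, tw(G) = 2.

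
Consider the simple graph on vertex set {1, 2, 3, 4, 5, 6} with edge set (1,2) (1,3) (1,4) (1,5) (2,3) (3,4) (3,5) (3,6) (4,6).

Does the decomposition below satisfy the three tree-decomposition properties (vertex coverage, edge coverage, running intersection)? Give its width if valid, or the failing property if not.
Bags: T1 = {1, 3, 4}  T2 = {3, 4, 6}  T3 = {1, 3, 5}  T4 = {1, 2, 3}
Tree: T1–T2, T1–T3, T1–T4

Every vertex of G appears in some bag (union = {1, 2, 3, 4, 5, 6}); every edge is covered by a bag; and for each vertex v the set of bags containing v is connected in the bag tree. The decomposition is therefore valid. The largest bag has 3 vertices, so the width is 2.

Yes; width 2.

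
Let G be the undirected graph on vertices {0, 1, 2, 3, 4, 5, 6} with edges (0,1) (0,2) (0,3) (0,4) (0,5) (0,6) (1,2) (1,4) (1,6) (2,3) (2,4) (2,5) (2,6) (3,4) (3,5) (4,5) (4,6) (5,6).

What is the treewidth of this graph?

A width-4 tree decomposition is:
Bags: B1 = {0, 2, 4, 5, 6}  B2 = {0, 2, 3, 4, 5}  B3 = {0, 1, 2, 4, 6}
Tree: B1–B2, B1–B3
The largest bag has 5 vertices, giving width 4; this decomposition certifies tw(G) ≤ 4. On the other hand G contains the 5-clique {0, 1, 2, 4, 6}. A clique must lie in a single bag of any decomposition, so no decomposition can have width below 4. Therefore the treewidth is 4.

4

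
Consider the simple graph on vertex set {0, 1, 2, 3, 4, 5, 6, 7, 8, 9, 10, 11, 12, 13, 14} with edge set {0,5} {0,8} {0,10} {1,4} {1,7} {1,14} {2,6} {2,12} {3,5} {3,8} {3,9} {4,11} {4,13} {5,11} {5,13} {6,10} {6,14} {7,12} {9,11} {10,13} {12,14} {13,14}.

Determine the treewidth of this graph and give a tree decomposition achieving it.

Every bag has size at most 4, so the width is 4 − 1 = 3 and tw(G) ≤ 3. For the lower bound: the 4 vertex sets {2,7,12}, {1}, {14}, {4,6,10,13} are disjoint, each induces a connected subgraph, and every pair is joined by at least one edge of G. Contracting each set to a single vertex therefore yields K_{4} as a minor, and since treewidth is minor-monotone, tw(G) ≥ tw(K_{4}) = 3. Therefore the treewidth is 3.

Treewidth 3.
One optimal decomposition is:
Bags: B1 = {1, 2, 7, 12}  B2 = {1, 2, 12, 14}  B3 = {1, 2, 6, 14}  B4 = {1, 4, 6, 14}  B5 = {4, 6, 13, 14}  B6 = {4, 6, 10, 13}  B7 = {4, 10, 11, 13}  B8 = {5, 10, 11, 13}  B9 = {0, 5, 10, 11}  B10 = {0, 5, 9, 11}  B11 = {0, 3, 5, 9}  B12 = {0, 3, 8, 9}
Tree: B1–B2, B2–B3, B3–B4, B4–B5, B5–B6, B6–B7, B7–B8, B8–B9, B9–B10, B10–B11, B11–B12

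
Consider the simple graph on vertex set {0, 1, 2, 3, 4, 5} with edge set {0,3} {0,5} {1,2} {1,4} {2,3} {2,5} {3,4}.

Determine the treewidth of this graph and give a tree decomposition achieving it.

Treewidth 2.
One such decomposition:
Bags: B1 = {0, 3, 5}  B2 = {2, 3, 5}  B3 = {2, 3, 4}  B4 = {1, 2, 4}
Tree: B1–B2, B2–B3, B3–B4

The largest bag has 3 vertices, giving width 2; this decomposition certifies tw(G) ≤ 2. Since 0–5–2–3–0 is a cycle in G, G is not acyclic. Forests are exactly the graphs of treewidth ≤ 1, so tw(G) ≥ 2. Therefore the treewidth is 2.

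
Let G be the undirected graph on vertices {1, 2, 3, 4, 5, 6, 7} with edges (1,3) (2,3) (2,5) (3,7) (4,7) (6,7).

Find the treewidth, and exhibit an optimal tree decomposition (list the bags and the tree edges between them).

Treewidth 1.
One such decomposition:
Bags: B1 = {6, 7}  B2 = {4, 7}  B3 = {3, 7}  B4 = {2, 3}  B5 = {1, 3}  B6 = {2, 5}
Tree: B1–B2, B2–B3, B3–B4, B3–B5, B4–B6

Each bag holds 2 vertices, so the decomposition has width 1, which upper-bounds the treewidth. Any graph with an edge has treewidth ≥ 1, and G has the edge 6–7. Hence tw(G) = 1 exactly.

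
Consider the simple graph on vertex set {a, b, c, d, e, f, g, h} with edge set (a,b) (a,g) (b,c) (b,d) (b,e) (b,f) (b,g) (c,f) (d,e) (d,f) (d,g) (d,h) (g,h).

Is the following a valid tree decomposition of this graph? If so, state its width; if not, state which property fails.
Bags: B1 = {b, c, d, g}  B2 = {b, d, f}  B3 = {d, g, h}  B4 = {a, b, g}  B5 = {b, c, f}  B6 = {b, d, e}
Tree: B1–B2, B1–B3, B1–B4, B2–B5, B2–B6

No — bags containing vertex c are not connected in the tree.

A tree decomposition must satisfy three properties: every vertex lies in some bag; for every edge, both endpoints lie together in some bag; and for every vertex, the bags containing it form a connected subtree. Here bags containing vertex c are not connected in the tree, so the decomposition is invalid.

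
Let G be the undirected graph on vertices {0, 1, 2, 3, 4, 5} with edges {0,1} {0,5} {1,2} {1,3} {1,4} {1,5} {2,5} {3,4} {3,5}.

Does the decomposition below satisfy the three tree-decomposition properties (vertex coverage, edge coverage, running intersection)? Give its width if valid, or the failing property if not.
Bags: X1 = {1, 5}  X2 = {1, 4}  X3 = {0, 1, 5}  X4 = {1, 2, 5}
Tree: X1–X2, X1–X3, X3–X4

No — vertex 3 appears in no bag.

A tree decomposition must satisfy three properties: every vertex lies in some bag; for every edge, both endpoints lie together in some bag; and for every vertex, the bags containing it form a connected subtree. Here vertex 3 appears in no bag, so the decomposition is invalid.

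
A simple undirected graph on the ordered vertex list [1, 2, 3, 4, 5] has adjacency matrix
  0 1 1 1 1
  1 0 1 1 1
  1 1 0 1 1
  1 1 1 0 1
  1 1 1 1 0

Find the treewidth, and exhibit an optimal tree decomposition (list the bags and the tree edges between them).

A single bag containing all 5 vertices is trivially a valid decomposition of width 4. Conversely, {1, 2, 3, 4, 5} is a clique of size 5, and the vertices of any clique must share a bag in every tree decomposition; so some bag has ≥ 5 vertices and tw(G) ≥ 4. Combining the bounds, tw(G) = 4.

Treewidth 4.
One optimal decomposition is:
Bags: B1 = {1, 2, 3, 4, 5}
Tree: (single bag)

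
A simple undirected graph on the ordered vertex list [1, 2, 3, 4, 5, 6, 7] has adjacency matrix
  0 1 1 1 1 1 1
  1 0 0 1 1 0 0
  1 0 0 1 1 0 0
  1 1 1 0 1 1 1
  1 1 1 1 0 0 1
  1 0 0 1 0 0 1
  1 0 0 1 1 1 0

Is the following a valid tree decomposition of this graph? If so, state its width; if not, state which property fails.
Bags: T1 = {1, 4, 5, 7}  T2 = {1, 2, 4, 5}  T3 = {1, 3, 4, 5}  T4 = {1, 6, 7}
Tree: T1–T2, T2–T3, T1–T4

A tree decomposition must satisfy three properties: every vertex lies in some bag; for every edge, both endpoints lie together in some bag; and for every vertex, the bags containing it form a connected subtree. Here edge (4,6) lies in no bag, so the decomposition is invalid.

No — edge (4,6) lies in no bag.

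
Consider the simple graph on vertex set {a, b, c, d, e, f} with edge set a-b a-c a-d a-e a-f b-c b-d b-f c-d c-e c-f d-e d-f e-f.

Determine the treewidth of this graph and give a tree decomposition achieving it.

The largest bag has 5 vertices, giving width 4; this decomposition certifies tw(G) ≤ 4. For the lower bound, the 5 vertices {a, c, d, e, f} are pairwise adjacent, and any tree decomposition puts a clique entirely inside one bag — forcing width ≥ 4. Hence tw(G) = 4 exactly.

Treewidth 4.
One such decomposition:
Bags: B1 = {a, c, d, e, f}  B2 = {a, b, c, d, f}
Tree: B1–B2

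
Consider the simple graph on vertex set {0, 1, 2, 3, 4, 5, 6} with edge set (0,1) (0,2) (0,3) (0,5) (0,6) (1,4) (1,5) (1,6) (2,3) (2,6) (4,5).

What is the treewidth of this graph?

A width-2 tree decomposition is:
Bags: B1 = {0, 2, 6}  B2 = {0, 1, 6}  B3 = {0, 1, 5}  B4 = {1, 4, 5}  B5 = {0, 2, 3}
Tree: B1–B2, B2–B3, B3–B4, B1–B5
Each bag holds 3 vertices, so the decomposition has width 2, which upper-bounds the treewidth. Conversely, {0, 1, 5} is a clique of size 3, and the vertices of any clique must share a bag in every tree decomposition; so some bag has ≥ 3 vertices and tw(G) ≥ 2. Combining the bounds, tw(G) = 2.

2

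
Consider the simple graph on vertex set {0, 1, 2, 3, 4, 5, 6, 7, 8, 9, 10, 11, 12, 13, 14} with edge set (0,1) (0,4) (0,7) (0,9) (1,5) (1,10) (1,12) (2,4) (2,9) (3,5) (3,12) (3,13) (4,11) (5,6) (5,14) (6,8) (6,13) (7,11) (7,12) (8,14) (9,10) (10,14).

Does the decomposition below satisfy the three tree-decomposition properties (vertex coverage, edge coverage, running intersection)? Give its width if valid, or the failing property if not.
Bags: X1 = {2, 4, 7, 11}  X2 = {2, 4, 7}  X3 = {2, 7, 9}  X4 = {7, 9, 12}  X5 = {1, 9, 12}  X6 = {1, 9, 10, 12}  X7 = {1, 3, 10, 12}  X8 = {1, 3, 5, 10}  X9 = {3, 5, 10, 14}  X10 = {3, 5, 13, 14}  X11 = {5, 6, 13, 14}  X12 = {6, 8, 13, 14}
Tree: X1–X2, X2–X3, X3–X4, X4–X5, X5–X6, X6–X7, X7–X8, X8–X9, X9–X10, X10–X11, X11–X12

No — vertex 0 appears in no bag.

A tree decomposition must satisfy three properties: every vertex lies in some bag; for every edge, both endpoints lie together in some bag; and for every vertex, the bags containing it form a connected subtree. Here vertex 0 appears in no bag, so the decomposition is invalid.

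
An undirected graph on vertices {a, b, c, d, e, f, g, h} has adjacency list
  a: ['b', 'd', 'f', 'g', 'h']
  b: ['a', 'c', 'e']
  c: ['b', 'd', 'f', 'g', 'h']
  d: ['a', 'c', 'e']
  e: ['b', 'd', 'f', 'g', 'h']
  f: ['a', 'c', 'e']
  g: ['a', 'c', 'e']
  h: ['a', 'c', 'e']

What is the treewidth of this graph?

A width-3 tree decomposition is:
Bags: B1 = {a, c, e, f}  B2 = {a, c, e, g}  B3 = {a, c, d, e}  B4 = {a, b, c, e}  B5 = {a, c, e, h}
Tree: B1–B2, B2–B3, B3–B4, B4–B5
The largest bag has 4 vertices, giving width 3; this decomposition certifies tw(G) ≤ 3. For the lower bound: the 4 vertex sets {a,f}, {c,g}, {e}, {d} are disjoint, each induces a connected subgraph, and every pair is joined by at least one edge of G. Contracting each set to a single vertex therefore yields K_{4} as a minor, and since treewidth is minor-monotone, tw(G) ≥ tw(K_{4}) = 3. Combining the bounds, tw(G) = 3.

3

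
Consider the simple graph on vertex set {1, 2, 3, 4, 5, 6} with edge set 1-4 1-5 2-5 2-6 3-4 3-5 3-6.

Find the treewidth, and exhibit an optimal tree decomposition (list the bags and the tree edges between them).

The largest bag has 3 vertices, giving width 2; this decomposition certifies tw(G) ≤ 2. The edges 1–4–3–5–1 form a cycle, so G is not a tree and its treewidth is at least 2. Hence tw(G) = 2 exactly.

Treewidth 2.
Bags: B1 = {1, 4, 5}  B2 = {3, 4, 5}  B3 = {2, 3, 5}  B4 = {2, 3, 6}
Tree: B1–B2, B2–B3, B3–B4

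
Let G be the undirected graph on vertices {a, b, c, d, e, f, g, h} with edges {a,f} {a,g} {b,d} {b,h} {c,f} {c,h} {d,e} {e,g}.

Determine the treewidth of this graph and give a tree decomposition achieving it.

The largest bag has 3 vertices, giving width 2; this decomposition certifies tw(G) ≤ 2. The edges b–h–c–f–a–g–e–d–b form a cycle, so G is not a tree and its treewidth is at least 2. Therefore the treewidth is 2.

Treewidth 2.
One such decomposition:
Bags: B1 = {b, c, h}  B2 = {b, c, f}  B3 = {a, b, f}  B4 = {a, b, g}  B5 = {b, e, g}  B6 = {b, d, e}
Tree: B1–B2, B2–B3, B3–B4, B4–B5, B5–B6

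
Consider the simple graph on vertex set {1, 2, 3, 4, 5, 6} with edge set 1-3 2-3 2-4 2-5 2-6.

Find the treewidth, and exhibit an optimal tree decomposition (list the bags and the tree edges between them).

The largest bag has 2 vertices, giving width 1; this decomposition certifies tw(G) ≤ 1. G has an edge, so its treewidth is at least 1. Therefore the treewidth is 1.

Treewidth 1.
One optimal decomposition is:
Bags: B1 = {2, 3}  B2 = {2, 4}  B3 = {2, 5}  B4 = {2, 6}  B5 = {1, 3}
Tree: B1–B2, B2–B3, B2–B4, B1–B5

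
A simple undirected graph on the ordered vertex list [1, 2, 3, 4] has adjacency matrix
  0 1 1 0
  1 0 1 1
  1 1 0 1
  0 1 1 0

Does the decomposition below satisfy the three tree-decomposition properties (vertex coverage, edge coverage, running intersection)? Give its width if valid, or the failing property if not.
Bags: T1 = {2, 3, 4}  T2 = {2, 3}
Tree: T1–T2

A tree decomposition must satisfy three properties: every vertex lies in some bag; for every edge, both endpoints lie together in some bag; and for every vertex, the bags containing it form a connected subtree. Here vertex 1 appears in no bag, so the decomposition is invalid.

No — vertex 1 appears in no bag.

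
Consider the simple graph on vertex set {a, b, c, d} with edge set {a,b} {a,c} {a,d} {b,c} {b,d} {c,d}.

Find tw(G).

3

A width-3 tree decomposition is:
Bags: B1 = {a, b, c, d}
Tree: (single bag)
With just one bag of size 4, the width is 4 − 1 = 3, so tw(G) ≤ 3. On the other hand G contains the 4-clique {a, b, c, d}. A clique must lie in a single bag of any decomposition, so no decomposition can have width below 3. Combining the bounds, tw(G) = 3.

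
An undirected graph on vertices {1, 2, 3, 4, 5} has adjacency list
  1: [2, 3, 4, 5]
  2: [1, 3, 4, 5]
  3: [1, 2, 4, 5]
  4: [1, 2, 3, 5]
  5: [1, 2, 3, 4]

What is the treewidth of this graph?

4

A width-4 tree decomposition is:
Bags: B1 = {1, 2, 3, 4, 5}
Tree: (single bag)
With just one bag of size 5, the width is 5 − 1 = 4, so tw(G) ≤ 4. Conversely, {1, 2, 3, 4, 5} is a clique of size 5, and the vertices of any clique must share a bag in every tree decomposition; so some bag has ≥ 5 vertices and tw(G) ≥ 4. Combining the bounds, tw(G) = 4.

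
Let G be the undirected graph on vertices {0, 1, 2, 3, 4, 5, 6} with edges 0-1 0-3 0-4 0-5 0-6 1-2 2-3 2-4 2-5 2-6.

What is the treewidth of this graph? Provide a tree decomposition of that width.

Every bag has size at most 3, so the width is 3 − 1 = 2 and tw(G) ≤ 2. Since 0–1–2–6–0 is a cycle in G, G is not acyclic. Forests are exactly the graphs of treewidth ≤ 1, so tw(G) ≥ 2. Hence tw(G) = 2 exactly.

Treewidth 2.
One such decomposition:
Bags: B1 = {0, 1, 2}  B2 = {0, 2, 6}  B3 = {0, 2, 4}  B4 = {0, 2, 3}  B5 = {0, 2, 5}
Tree: B1–B2, B2–B3, B3–B4, B4–B5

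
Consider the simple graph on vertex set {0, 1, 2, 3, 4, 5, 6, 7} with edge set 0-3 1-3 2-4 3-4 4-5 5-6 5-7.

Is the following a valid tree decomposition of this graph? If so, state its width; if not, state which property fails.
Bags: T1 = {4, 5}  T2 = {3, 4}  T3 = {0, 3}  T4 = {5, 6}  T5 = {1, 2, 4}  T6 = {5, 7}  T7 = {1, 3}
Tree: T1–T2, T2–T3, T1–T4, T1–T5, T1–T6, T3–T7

No — bags containing vertex 1 are not connected in the tree.

A tree decomposition must satisfy three properties: every vertex lies in some bag; for every edge, both endpoints lie together in some bag; and for every vertex, the bags containing it form a connected subtree. Here bags containing vertex 1 are not connected in the tree, so the decomposition is invalid.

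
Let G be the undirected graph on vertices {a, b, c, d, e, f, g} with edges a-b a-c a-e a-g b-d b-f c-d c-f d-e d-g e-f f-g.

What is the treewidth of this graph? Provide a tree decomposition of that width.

The largest bag has 4 vertices, giving width 3; this decomposition certifies tw(G) ≤ 3. For the lower bound: the 4 vertex sets {d,g}, {b,f}, {a}, {c} are disjoint, each induces a connected subgraph, and every pair is joined by at least one edge of G. Contracting each set to a single vertex therefore yields K_{4} as a minor, and since treewidth is minor-monotone, tw(G) ≥ tw(K_{4}) = 3. Therefore the treewidth is 3.

Treewidth 3.
Bags: B1 = {a, d, f, g}  B2 = {a, b, d, f}  B3 = {a, c, d, f}  B4 = {a, d, e, f}
Tree: B1–B2, B2–B3, B3–B4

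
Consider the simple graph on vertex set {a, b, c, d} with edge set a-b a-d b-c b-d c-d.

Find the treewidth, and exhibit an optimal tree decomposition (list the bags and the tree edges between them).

Treewidth 2.
One such decomposition:
Bags: B1 = {b, c, d}  B2 = {a, b, d}
Tree: B1–B2

The largest bag has 3 vertices, giving width 2; this decomposition certifies tw(G) ≤ 2. On the other hand G contains the 3-clique {b, c, d}. A clique must lie in a single bag of any decomposition, so no decomposition can have width below 2. Combining the bounds, tw(G) = 2.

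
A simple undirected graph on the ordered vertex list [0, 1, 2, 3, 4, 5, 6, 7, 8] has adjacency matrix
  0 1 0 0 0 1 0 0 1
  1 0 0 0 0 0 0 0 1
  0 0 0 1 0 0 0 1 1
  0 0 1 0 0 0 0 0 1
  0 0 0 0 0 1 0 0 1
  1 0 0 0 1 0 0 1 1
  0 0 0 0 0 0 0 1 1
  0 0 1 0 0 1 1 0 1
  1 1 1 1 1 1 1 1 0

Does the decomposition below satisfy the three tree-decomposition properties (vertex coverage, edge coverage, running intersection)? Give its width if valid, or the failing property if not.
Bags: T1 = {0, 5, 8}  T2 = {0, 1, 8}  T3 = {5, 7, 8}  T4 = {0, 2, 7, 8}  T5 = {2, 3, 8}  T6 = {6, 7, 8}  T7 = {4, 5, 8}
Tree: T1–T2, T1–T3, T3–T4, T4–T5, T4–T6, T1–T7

No — bags containing vertex 0 are not connected in the tree.

A tree decomposition must satisfy three properties: every vertex lies in some bag; for every edge, both endpoints lie together in some bag; and for every vertex, the bags containing it form a connected subtree. Here bags containing vertex 0 are not connected in the tree, so the decomposition is invalid.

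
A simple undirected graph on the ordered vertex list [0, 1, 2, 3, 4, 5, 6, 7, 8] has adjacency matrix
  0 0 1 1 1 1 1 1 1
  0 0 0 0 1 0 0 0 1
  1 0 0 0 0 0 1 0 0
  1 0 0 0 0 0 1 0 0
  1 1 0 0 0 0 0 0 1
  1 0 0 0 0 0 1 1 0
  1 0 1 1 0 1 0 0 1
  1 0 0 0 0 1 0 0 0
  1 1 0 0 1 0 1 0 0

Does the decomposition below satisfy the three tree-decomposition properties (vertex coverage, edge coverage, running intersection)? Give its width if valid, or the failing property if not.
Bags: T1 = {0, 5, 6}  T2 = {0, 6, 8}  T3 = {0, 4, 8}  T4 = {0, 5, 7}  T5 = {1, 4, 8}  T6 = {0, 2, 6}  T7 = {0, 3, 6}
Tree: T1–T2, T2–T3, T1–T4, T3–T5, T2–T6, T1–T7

Vertex coverage: the bags together contain {0, 1, 2, 3, 4, 5, 6, 7, 8}, the full vertex set. Edge coverage: each edge of G has both endpoints in at least one bag. Running intersection: for every vertex, the bags containing it form a connected subtree. All three properties hold, so this is a valid tree decomposition of width max|bag| − 1 = 2, and hence tw(G) ≤ 2.

Yes; width 2.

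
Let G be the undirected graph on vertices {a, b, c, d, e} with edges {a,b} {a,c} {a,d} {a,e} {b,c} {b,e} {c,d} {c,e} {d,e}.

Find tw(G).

A width-3 tree decomposition is:
Bags: B1 = {a, c, d, e}  B2 = {a, b, c, e}
Tree: B1–B2
Every bag has size at most 4, so the width is 4 − 1 = 3 and tw(G) ≤ 3. For the lower bound, the 4 vertices {a, c, d, e} are pairwise adjacent, and any tree decomposition puts a clique entirely inside one bag — forcing width ≥ 3. The upper and lower bounds meet at 3, so that is the treewidth.

3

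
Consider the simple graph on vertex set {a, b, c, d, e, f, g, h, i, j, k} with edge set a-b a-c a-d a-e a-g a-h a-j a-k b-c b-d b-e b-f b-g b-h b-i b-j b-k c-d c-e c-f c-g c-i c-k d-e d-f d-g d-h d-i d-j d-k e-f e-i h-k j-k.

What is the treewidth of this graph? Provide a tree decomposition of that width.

Treewidth 4.
One optimal decomposition is:
Bags: B1 = {b, c, d, e, f}  B2 = {a, b, c, d, e}  B3 = {a, b, c, d, k}  B4 = {a, b, c, d, g}  B5 = {a, b, d, h, k}  B6 = {b, c, d, e, i}  B7 = {a, b, d, j, k}
Tree: B1–B2, B2–B3, B3–B4, B3–B5, B2–B6, B3–B7

Each bag holds 5 vertices, so the decomposition has width 4, which upper-bounds the treewidth. For the lower bound, the 5 vertices {a, b, d, j, k} are pairwise adjacent, and any tree decomposition puts a clique entirely inside one bag — forcing width ≥ 4. Hence tw(G) = 4 exactly.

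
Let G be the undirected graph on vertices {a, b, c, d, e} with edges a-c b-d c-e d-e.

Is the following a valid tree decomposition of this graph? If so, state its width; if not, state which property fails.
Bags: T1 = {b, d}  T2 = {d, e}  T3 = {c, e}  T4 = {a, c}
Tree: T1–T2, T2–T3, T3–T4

Vertex coverage: the bags together contain {a, b, c, d, e}, the full vertex set. Edge coverage: each edge of G has both endpoints in at least one bag. Running intersection: for every vertex, the bags containing it form a connected subtree. All three properties hold, so this is a valid tree decomposition of width max|bag| − 1 = 1, and hence tw(G) ≤ 1.

Yes; width 1.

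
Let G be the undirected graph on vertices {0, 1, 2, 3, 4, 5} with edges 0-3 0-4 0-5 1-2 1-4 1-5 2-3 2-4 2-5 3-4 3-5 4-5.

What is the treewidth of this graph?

A width-3 tree decomposition is:
Bags: B1 = {0, 3, 4, 5}  B2 = {2, 3, 4, 5}  B3 = {1, 2, 4, 5}
Tree: B1–B2, B2–B3
The largest bag has 4 vertices, giving width 3; this decomposition certifies tw(G) ≤ 3. For the lower bound, the 4 vertices {0, 3, 4, 5} are pairwise adjacent, and any tree decomposition puts a clique entirely inside one bag — forcing width ≥ 3. Combining the bounds, tw(G) = 3.

3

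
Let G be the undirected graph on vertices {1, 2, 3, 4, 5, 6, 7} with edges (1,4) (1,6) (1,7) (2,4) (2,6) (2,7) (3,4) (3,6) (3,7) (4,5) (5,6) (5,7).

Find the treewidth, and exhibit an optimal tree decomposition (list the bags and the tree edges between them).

The largest bag has 4 vertices, giving width 3; this decomposition certifies tw(G) ≤ 3. For the lower bound: the 4 vertex sets {1,7}, {2,6}, {4}, {5} are disjoint, each induces a connected subgraph, and every pair is joined by at least one edge of G. Contracting each set to a single vertex therefore yields K_{4} as a minor, and since treewidth is minor-monotone, tw(G) ≥ tw(K_{4}) = 3. The upper and lower bounds meet at 3, so that is the treewidth.

Treewidth 3.
One such decomposition:
Bags: B1 = {1, 4, 6, 7}  B2 = {2, 4, 6, 7}  B3 = {4, 5, 6, 7}  B4 = {3, 4, 6, 7}
Tree: B1–B2, B2–B3, B3–B4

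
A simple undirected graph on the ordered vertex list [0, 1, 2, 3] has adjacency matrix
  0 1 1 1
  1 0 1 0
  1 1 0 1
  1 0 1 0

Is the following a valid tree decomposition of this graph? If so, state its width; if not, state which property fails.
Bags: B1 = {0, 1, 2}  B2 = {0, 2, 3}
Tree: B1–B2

Vertex coverage: the bags together contain {0, 1, 2, 3}, the full vertex set. Edge coverage: each edge of G has both endpoints in at least one bag. Running intersection: for every vertex, the bags containing it form a connected subtree. All three properties hold, so this is a valid tree decomposition of width max|bag| − 1 = 2, and hence tw(G) ≤ 2.

Yes; width 2.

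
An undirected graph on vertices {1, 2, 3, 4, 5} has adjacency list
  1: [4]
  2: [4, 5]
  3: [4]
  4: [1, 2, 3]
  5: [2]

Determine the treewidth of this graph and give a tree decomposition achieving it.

Treewidth 1.
One such decomposition:
Bags: B1 = {3, 4}  B2 = {2, 4}  B3 = {2, 5}  B4 = {1, 4}
Tree: B1–B2, B2–B3, B2–B4

Each bag holds 2 vertices, so the decomposition has width 1, which upper-bounds the treewidth. Any graph with an edge has treewidth ≥ 1, and G has the edge 3–4. Combining the bounds, tw(G) = 1.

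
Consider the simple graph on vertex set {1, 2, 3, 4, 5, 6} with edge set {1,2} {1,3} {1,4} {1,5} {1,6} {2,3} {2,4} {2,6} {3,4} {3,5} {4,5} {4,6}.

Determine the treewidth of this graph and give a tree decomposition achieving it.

Treewidth 3.
Bags: B1 = {1, 2, 4, 6}  B2 = {1, 2, 3, 4}  B3 = {1, 3, 4, 5}
Tree: B1–B2, B2–B3

Every bag has size at most 4, so the width is 4 − 1 = 3 and tw(G) ≤ 3. On the other hand G contains the 4-clique {1, 2, 3, 4}. A clique must lie in a single bag of any decomposition, so no decomposition can have width below 3. Hence tw(G) = 3 exactly.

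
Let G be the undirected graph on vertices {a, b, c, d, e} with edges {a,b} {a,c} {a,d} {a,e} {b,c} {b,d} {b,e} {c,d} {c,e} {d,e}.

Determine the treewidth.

4

A width-4 tree decomposition is:
Bags: B1 = {a, b, c, d, e}
Tree: (single bag)
A single bag containing all 5 vertices is trivially a valid decomposition of width 4. Conversely, {a, b, c, d, e} is a clique of size 5, and the vertices of any clique must share a bag in every tree decomposition; so some bag has ≥ 5 vertices and tw(G) ≥ 4. Therefore the treewidth is 4.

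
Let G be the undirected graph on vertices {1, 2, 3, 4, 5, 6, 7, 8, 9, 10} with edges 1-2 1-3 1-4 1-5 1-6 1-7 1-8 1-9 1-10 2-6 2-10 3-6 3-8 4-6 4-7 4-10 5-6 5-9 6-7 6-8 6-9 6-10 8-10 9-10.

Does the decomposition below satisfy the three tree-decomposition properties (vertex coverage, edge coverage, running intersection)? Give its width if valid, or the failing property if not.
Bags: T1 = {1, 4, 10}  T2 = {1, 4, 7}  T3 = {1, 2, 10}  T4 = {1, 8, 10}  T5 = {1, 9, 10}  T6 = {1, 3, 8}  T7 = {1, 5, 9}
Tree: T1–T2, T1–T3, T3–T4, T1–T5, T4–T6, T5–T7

No — vertex 6 appears in no bag.

A tree decomposition must satisfy three properties: every vertex lies in some bag; for every edge, both endpoints lie together in some bag; and for every vertex, the bags containing it form a connected subtree. Here vertex 6 appears in no bag, so the decomposition is invalid.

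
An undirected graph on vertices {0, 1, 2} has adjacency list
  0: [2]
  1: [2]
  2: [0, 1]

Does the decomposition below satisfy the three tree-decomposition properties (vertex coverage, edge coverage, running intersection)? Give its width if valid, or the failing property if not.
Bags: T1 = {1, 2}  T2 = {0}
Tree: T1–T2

No — edge (2,0) lies in no bag.

A tree decomposition must satisfy three properties: every vertex lies in some bag; for every edge, both endpoints lie together in some bag; and for every vertex, the bags containing it form a connected subtree. Here edge (2,0) lies in no bag, so the decomposition is invalid.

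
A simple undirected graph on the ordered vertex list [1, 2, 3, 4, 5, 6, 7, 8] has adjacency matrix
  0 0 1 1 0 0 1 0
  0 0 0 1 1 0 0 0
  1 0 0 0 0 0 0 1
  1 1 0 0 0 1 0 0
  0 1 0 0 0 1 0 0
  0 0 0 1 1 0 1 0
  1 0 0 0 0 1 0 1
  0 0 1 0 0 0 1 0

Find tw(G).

2

A width-2 tree decomposition is:
Bags: B1 = {3, 7, 8}  B2 = {1, 3, 7}  B3 = {1, 6, 7}  B4 = {1, 4, 6}  B5 = {4, 5, 6}  B6 = {2, 4, 5}
Tree: B1–B2, B2–B3, B3–B4, B4–B5, B5–B6
Every bag has size at most 3, so the width is 3 − 1 = 2 and tw(G) ≤ 2. For the lower bound, G contains the cycle 8–3–1–7–8, so G is not a forest; only forests have treewidth ≤ 1, hence tw(G) ≥ 2. Combining the bounds, tw(G) = 2.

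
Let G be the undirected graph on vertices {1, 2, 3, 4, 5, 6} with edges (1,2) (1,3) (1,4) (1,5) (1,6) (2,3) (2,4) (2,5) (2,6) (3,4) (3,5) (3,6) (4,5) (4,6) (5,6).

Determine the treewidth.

5

A width-5 tree decomposition is:
Bags: B1 = {1, 2, 3, 4, 5, 6}
Tree: (single bag)
With just one bag of size 6, the width is 6 − 1 = 5, so tw(G) ≤ 5. On the other hand G contains the 6-clique {1, 2, 3, 4, 5, 6}. A clique must lie in a single bag of any decomposition, so no decomposition can have width below 5. The upper and lower bounds meet at 5, so that is the treewidth.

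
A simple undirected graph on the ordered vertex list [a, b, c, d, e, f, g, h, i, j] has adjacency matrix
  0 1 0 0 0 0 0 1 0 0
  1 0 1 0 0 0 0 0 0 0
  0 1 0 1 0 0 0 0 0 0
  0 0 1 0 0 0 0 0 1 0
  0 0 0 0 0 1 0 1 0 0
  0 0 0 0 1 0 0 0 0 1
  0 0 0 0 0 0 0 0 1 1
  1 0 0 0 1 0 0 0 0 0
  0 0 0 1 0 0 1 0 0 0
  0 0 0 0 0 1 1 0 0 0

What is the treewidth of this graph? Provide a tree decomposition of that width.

Treewidth 2.
One optimal decomposition is:
Bags: B1 = {a, b, h}  B2 = {b, e, h}  B3 = {b, e, f}  B4 = {b, f, j}  B5 = {b, g, j}  B6 = {b, g, i}  B7 = {b, d, i}  B8 = {b, c, d}
Tree: B1–B2, B2–B3, B3–B4, B4–B5, B5–B6, B6–B7, B7–B8

Each bag holds 3 vertices, so the decomposition has width 2, which upper-bounds the treewidth. The edges b–a–h–e–f–j–g–i–d–c–b form a cycle, so G is not a tree and its treewidth is at least 2. Therefore the treewidth is 2.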